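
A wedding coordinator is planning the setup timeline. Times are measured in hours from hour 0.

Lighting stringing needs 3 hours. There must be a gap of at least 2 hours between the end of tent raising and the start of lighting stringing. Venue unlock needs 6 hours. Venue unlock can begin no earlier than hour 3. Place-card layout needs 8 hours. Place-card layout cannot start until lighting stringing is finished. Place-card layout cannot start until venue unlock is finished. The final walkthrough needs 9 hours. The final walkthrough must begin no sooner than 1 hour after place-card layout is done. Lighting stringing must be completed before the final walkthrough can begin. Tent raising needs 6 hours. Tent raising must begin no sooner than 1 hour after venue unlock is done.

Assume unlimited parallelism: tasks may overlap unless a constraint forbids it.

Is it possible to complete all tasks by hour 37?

Venue unlock cannot begin until its own release at hour 3. It runs from hour 3 to 3 + 6 = hour 9.
Tent raising waits on venue unlock (finishes hour 9, plus 1-hour gap → hour 10), so it starts at hour 10 and finishes at 10 + 6 = hour 16.
Lighting stringing waits on tent raising (finishes hour 16, plus 2-hour gap → hour 18), so it starts at hour 18 and finishes at 18 + 3 = hour 21.
Place-card layout cannot start until lighting stringing (finishes hour 21); venue unlock (finishes hour 9). The controlling bound is hour 21, so place-card layout finishes at 21 + 8 = hour 29.
The final walkthrough needs all of place-card layout (finishes hour 29, plus 1-hour gap → hour 30); lighting stringing (finishes hour 21). That puts its earliest start at hour 30; it finishes at 30 + 9 = hour 39.
The earliest everything can be done is hour 39, which is after the deadline of 37, so it is not possible.

No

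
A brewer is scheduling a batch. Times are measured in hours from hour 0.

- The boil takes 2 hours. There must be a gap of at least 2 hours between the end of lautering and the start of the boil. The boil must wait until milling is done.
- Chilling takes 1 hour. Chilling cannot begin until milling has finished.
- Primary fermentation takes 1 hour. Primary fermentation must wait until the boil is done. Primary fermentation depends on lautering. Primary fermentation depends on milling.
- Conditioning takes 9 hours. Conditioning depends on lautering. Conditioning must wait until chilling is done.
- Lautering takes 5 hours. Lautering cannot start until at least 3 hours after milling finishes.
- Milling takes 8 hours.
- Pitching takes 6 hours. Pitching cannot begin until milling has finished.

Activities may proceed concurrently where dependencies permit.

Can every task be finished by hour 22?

No

Milling has no prerequisites, so it starts at hour 0 and finishes at hour 8.
Pitching cannot begin until milling (finishes hour 8). It runs from hour 8 to 8 + 6 = hour 14.
After milling (finishes hour 8), chilling can start at hour 8 and finishes at hour 9.
Lautering cannot begin until milling (finishes hour 8, plus 3-hour gap → hour 11). It runs from hour 11 to 11 + 5 = hour 16.
Conditioning cannot start until lautering (finishes hour 16); chilling (finishes hour 9). The controlling bound is hour 16, so conditioning finishes at 16 + 9 = hour 25.
For the boil: lautering (finishes hour 16, plus 2-hour gap → hour 18); milling (finishes hour 8). Taking the maximum gives a start of hour 18, and it finishes at 18 + 2 = hour 20.
For primary fermentation: the boil (finishes hour 20); lautering (finishes hour 16); milling (finishes hour 8). Taking the maximum gives a start of hour 20, and it finishes at 20 + 1 = hour 21.
The earliest everything can be done is hour 25, which is after the deadline of 22, so it is not possible.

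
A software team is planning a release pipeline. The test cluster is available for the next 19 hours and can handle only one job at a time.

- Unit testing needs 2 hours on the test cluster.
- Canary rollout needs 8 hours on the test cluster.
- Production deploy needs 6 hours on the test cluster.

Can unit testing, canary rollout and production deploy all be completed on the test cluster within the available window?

Yes

Running back to back, the jobs need 2 + 8 + 6 = 16 hours on the test cluster.
Since 16 ≤ 19, they fit within the window.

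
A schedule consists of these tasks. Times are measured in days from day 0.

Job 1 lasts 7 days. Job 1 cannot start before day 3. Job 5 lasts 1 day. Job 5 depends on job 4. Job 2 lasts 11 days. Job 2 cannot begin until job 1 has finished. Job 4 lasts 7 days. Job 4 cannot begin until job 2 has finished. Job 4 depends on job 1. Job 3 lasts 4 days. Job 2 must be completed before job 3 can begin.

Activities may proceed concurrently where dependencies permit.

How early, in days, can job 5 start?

28

After its own release at day 3, job 1 can start at day 3 and finishes at day 10.
Job 2 waits on job 1 (finishes day 10), so it starts at day 10 and finishes at 10 + 11 = day 21.
Job 4 has to wait for job 2 (finishes day 21); job 1 (finishes day 10). The latest of these is day 21, so job 4 runs day 21 to 21 + 7 = day 28.
Job 5 waits on job 4 (finishes day 28), so the earliest it can start is day 28.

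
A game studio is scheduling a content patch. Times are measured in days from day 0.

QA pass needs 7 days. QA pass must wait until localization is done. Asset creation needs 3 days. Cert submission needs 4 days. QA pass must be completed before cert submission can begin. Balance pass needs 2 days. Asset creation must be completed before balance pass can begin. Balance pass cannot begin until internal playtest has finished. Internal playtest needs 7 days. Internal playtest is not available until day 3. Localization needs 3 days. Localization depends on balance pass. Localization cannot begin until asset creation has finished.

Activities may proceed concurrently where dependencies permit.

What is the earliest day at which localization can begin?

Internal playtest cannot begin until its own release at day 3. It runs from day 3 to 3 + 7 = day 10.
Nothing blocks asset creation, so it runs from day 0 to day 3.
Balance pass has to wait for asset creation (finishes day 3); internal playtest (finishes day 10). The latest of these is day 10, so balance pass runs day 10 to 10 + 2 = day 12.
Localization waits on balance pass (finishes day 12); asset creation (finishes day 3). The latest of these is day 12, which is the earliest localization can start.

12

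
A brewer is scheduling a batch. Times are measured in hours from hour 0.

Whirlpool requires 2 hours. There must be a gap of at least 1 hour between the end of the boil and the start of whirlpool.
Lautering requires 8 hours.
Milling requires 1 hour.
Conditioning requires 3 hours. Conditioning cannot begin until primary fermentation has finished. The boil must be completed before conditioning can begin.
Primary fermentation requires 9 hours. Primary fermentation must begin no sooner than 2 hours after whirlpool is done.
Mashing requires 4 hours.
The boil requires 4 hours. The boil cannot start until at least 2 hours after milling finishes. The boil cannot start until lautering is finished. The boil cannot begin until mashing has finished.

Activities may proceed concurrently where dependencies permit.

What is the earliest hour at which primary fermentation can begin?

Nothing blocks lautering, so it runs from hour 0 to hour 8.
Mashing has no prerequisites, so it starts at hour 0 and finishes at hour 4.
Milling can start immediately at hour 0; it finishes at hour 1.
The boil has to wait for milling (finishes hour 1, plus 2-hour gap → hour 3); lautering (finishes hour 8); mashing (finishes hour 4). The latest of these is hour 8, so the boil runs hour 8 to 8 + 4 = hour 12.
Whirlpool cannot begin until the boil (finishes hour 12, plus 1-hour gap → hour 13). It runs from hour 13 to 13 + 2 = hour 15.
Primary fermentation waits on whirlpool (finishes hour 15, plus 2-hour gap → hour 17), so the earliest it can start is hour 17.

17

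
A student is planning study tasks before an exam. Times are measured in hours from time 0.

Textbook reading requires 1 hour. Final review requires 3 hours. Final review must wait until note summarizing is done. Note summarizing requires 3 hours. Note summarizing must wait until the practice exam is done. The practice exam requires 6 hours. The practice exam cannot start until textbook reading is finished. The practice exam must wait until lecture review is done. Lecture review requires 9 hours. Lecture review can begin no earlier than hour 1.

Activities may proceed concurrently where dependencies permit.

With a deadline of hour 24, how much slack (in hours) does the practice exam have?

Lecture review waits on its own release at hour 1, so it starts at hour 1 and finishes at 1 + 9 = hour 10.
Textbook reading has no prerequisites, so it starts at hour 0 and finishes at hour 1.
The practice exam needs all of textbook reading (finishes hour 1); lecture review (finishes hour 10). That puts its earliest start at hour 10; it finishes at 10 + 6 = hour 16.

Working backward from the deadline:
Nothing follows final review; the deadline of hour 24 is its only limit. It must start by 24 − 3 = hour 21.
Since final review (must start by hour 21) depends on it, note summarizing must finish by hour 21. Backing off its 3-hour duration gives a latest start of hour 18.
The practice exam feeds into note summarizing (must start by hour 18); so the practice exam must finish by hour 18 and therefore start by hour 12.
So the practice exam can start as early as hour 10 and as late as hour 12, giving 12 − 10 = 2 hours of slack.

2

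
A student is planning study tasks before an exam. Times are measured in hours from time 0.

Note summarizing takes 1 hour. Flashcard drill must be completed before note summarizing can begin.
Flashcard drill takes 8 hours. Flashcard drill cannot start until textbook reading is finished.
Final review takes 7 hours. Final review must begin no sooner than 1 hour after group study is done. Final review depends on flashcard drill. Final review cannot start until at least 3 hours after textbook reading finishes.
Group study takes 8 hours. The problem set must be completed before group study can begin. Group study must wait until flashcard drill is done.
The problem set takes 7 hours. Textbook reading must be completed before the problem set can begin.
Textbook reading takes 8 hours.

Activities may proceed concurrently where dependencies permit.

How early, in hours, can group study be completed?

Textbook reading has no prerequisites, so it starts at hour 0 and finishes at hour 8.
After textbook reading (finishes hour 8), flashcard drill can start at hour 8 and finishes at hour 16.
The problem set cannot begin until textbook reading (finishes hour 8). It runs from hour 8 to 8 + 7 = hour 15.
Group study needs all of the problem set (finishes hour 15); flashcard drill (finishes hour 16). That puts its earliest start at hour 16; it finishes at 16 + 8 = hour 24.

24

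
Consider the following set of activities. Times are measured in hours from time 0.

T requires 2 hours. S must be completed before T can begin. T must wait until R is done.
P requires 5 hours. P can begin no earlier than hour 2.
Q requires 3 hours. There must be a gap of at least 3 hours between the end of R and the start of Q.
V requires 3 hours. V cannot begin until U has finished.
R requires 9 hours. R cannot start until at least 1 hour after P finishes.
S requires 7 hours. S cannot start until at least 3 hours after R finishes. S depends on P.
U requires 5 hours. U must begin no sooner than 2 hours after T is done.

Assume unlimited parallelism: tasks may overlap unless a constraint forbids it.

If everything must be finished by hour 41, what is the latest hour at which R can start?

10

Q must finish by hour 41; it takes 3 hours, so it must start by 41 − 3 = hour 38.
Nothing follows V; the deadline of hour 41 is its only limit. It must start by 41 − 3 = hour 38.
Since V (must start by hour 38) depends on it, U must finish by hour 38. Backing off its 5-hour duration gives a latest start of hour 33.
Since U (must start by hour 33, minus 2-hour gap → hour 31) depends on it, T must finish by hour 31. Backing off its 2-hour duration gives a latest start of hour 29.
S has to be done before T (must start by hour 29). That means finishing by hour 29, i.e. starting by 29 − 7 = hour 22.
R feeds Q (must start by hour 38, minus 3-hour gap → hour 35); S (must start by hour 22, minus 3-hour gap → hour 19); T (must start by hour 29). Taking the minimum, R must finish by hour 19 and start by 19 − 9 = hour 10.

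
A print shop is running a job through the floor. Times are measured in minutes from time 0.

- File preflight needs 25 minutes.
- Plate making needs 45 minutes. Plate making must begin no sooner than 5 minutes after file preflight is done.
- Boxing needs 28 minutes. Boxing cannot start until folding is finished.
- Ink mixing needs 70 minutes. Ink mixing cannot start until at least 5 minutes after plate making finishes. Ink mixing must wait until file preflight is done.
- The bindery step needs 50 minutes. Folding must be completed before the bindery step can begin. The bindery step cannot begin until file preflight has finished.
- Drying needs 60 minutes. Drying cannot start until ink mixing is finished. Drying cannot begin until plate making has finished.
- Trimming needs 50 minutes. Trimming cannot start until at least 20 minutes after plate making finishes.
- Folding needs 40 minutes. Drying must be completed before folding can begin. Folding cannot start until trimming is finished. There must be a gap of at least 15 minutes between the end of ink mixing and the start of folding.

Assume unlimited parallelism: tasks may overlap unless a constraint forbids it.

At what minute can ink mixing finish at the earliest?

150

File preflight can start immediately at minute 0; it finishes at minute 25.
After file preflight (finishes minute 25, plus 5-minute gap → minute 30), plate making can start at minute 30 and finishes at minute 75.
Ink mixing has to wait for plate making (finishes minute 75, plus 5-minute gap → minute 80); file preflight (finishes minute 25). The latest of these is minute 80, so ink mixing runs minute 80 to 80 + 70 = minute 150.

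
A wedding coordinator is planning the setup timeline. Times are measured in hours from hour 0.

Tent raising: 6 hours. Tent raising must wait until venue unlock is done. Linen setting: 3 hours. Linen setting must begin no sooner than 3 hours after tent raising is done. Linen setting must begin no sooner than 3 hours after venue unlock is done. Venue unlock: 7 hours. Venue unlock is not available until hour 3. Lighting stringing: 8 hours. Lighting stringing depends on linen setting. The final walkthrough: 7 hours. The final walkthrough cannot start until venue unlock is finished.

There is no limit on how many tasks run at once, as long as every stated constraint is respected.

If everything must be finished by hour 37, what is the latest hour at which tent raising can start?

Lighting stringing must finish by hour 37; it takes 8 hours, so it must start by 37 − 8 = hour 29.
Linen setting has to be done before lighting stringing (must start by hour 29). That means finishing by hour 29, i.e. starting by 29 − 3 = hour 26.
Since linen setting (must start by hour 26, minus 3-hour gap → hour 23) depends on it, tent raising must finish by hour 23. Backing off its 6-hour duration gives a latest start of hour 17.

17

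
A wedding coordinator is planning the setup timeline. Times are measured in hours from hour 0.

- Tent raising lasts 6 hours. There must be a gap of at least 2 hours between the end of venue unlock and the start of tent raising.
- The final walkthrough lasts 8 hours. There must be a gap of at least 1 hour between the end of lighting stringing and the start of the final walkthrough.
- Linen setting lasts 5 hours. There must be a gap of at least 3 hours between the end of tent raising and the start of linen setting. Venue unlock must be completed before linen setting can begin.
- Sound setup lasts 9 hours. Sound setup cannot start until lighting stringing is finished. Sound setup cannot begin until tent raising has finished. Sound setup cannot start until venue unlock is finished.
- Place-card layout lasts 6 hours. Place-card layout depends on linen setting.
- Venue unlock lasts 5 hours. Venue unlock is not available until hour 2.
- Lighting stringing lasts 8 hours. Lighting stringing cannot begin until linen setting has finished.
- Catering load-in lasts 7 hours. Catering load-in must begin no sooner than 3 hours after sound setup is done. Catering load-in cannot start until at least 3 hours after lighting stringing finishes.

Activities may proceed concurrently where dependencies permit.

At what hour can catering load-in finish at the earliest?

50

Venue unlock waits on its own release at hour 2, so it starts at hour 2 and finishes at 2 + 5 = hour 7.
Tent raising waits on venue unlock (finishes hour 7, plus 2-hour gap → hour 9), so it starts at hour 9 and finishes at 9 + 6 = hour 15.
For linen setting: tent raising (finishes hour 15, plus 3-hour gap → hour 18); venue unlock (finishes hour 7). Taking the maximum gives a start of hour 18, and it finishes at 18 + 5 = hour 23.
After linen setting (finishes hour 23), lighting stringing can start at hour 23 and finishes at hour 31.
Sound setup has to wait for lighting stringing (finishes hour 31); tent raising (finishes hour 15); venue unlock (finishes hour 7). The latest of these is hour 31, so sound setup runs hour 31 to 31 + 9 = hour 40.
For catering load-in: sound setup (finishes hour 40, plus 3-hour gap → hour 43); lighting stringing (finishes hour 31, plus 3-hour gap → hour 34). Taking the maximum gives a start of hour 43, and it finishes at 43 + 7 = hour 50.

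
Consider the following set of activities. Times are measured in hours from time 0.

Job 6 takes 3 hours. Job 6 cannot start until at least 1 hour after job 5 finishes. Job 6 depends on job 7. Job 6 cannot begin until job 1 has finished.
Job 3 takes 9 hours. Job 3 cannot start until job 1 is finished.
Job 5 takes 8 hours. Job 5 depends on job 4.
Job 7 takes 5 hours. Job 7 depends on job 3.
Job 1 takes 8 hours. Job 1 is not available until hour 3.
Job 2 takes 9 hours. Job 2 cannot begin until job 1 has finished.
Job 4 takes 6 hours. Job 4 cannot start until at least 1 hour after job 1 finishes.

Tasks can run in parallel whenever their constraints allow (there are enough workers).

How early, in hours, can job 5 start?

Job 1 waits on its own release at hour 3, so it starts at hour 3 and finishes at 3 + 8 = hour 11.
Job 4 cannot begin until job 1 (finishes hour 11, plus 1-hour gap → hour 12). It runs from hour 12 to 12 + 6 = hour 18.
Job 5 waits on job 4 (finishes hour 18), so the earliest it can start is hour 18.

18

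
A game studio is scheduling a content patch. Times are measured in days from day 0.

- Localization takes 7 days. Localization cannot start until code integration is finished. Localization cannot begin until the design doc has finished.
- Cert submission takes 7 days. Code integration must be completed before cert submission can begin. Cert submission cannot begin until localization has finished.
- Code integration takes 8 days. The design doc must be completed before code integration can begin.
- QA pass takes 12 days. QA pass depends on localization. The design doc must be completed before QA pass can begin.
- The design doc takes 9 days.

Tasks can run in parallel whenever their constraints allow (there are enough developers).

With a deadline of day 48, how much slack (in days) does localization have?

The design doc has no prerequisites, so it starts at day 0 and finishes at day 9.
Code integration waits on the design doc (finishes day 9), so it starts at day 9 and finishes at 9 + 8 = day 17.
Localization needs all of code integration (finishes day 17); the design doc (finishes day 9). That puts its earliest start at day 17; it finishes at 17 + 7 = day 24.

Working backward from the deadline:
Nothing follows QA pass; the deadline of day 48 is its only limit. It must start by 48 − 12 = day 36.
Cert submission must finish by day 48; it takes 7 days, so it must start by 48 − 7 = day 41.
For localization: QA pass (must start by day 36); cert submission (must start by day 41). The most restrictive is day 36; with a 7-day duration, localization must start by day 29.
So localization can start as early as day 17 and as late as day 29, giving 29 − 17 = 12 days of slack.

12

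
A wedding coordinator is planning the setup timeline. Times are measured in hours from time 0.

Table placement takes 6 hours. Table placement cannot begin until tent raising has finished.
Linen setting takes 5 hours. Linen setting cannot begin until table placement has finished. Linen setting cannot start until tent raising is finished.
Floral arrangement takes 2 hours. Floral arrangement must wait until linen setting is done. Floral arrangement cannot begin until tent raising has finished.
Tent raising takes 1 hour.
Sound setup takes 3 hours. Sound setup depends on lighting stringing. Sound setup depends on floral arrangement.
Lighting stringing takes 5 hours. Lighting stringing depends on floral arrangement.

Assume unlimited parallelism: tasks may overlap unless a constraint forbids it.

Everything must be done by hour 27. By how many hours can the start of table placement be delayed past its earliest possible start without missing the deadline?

Tent raising has no prerequisites, so it starts at hour 0 and finishes at hour 1.
Table placement cannot begin until tent raising (finishes hour 1). It runs from hour 1 to 1 + 6 = hour 7.

Working backward from the deadline:
Sound setup has no dependents, so it just needs to finish by hour 27. Starting by 27 − 3 = hour 24 achieves that.
Since sound setup (must start by hour 24) depends on it, lighting stringing must finish by hour 24. Backing off its 5-hour duration gives a latest start of hour 19.
Floral arrangement has several dependents: lighting stringing (must start by hour 19); sound setup (must start by hour 24). The earliest of those limits is hour 19, so floral arrangement must start by 19 − 2 = hour 17.
Linen setting feeds into floral arrangement (must start by hour 17); so linen setting must finish by hour 17 and therefore start by hour 12.
Since linen setting (must start by hour 12) depends on it, table placement must finish by hour 12. Backing off its 6-hour duration gives a latest start of hour 6.
So table placement can start as early as hour 1 and as late as hour 6, giving 6 − 1 = 5 hours of slack.

5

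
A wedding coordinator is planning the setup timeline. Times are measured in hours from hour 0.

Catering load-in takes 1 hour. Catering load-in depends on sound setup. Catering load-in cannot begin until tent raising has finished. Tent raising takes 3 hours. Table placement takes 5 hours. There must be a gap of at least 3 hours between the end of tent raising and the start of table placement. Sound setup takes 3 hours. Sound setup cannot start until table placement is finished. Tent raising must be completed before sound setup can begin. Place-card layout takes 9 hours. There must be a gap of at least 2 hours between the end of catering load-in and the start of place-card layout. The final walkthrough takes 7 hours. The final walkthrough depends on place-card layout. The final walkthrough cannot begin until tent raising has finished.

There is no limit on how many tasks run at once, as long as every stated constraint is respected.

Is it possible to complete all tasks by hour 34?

Nothing blocks tent raising, so it runs from hour 0 to hour 3.
After tent raising (finishes hour 3, plus 3-hour gap → hour 6), table placement can start at hour 6 and finishes at hour 11.
For sound setup: table placement (finishes hour 11); tent raising (finishes hour 3). Taking the maximum gives a start of hour 11, and it finishes at 11 + 3 = hour 14.
Catering load-in has to wait for sound setup (finishes hour 14); tent raising (finishes hour 3). The latest of these is hour 14, so catering load-in runs hour 14 to 14 + 1 = hour 15.
Place-card layout cannot begin until catering load-in (finishes hour 15, plus 2-hour gap → hour 17). It runs from hour 17 to 17 + 9 = hour 26.
The final walkthrough has to wait for place-card layout (finishes hour 26); tent raising (finishes hour 3). The latest of these is hour 26, so the final walkthrough runs hour 26 to 26 + 7 = hour 33.
Every task is finished by hour 33, which is no later than the deadline of 34, so the schedule is feasible.

Yes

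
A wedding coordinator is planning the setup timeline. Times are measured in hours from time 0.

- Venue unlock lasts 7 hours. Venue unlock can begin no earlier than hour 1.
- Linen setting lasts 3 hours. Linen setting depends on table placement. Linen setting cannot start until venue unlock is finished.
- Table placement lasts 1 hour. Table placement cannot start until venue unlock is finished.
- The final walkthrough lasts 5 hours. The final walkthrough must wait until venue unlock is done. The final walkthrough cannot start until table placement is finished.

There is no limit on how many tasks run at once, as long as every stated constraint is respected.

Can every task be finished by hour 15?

Yes

After its own release at hour 1, venue unlock can start at hour 1 and finishes at hour 8.
Table placement waits on venue unlock (finishes hour 8), so it starts at hour 8 and finishes at 8 + 1 = hour 9.
The final walkthrough needs all of venue unlock (finishes hour 8); table placement (finishes hour 9). That puts its earliest start at hour 9; it finishes at 9 + 5 = hour 14.
For linen setting: table placement (finishes hour 9); venue unlock (finishes hour 8). Taking the maximum gives a start of hour 9, and it finishes at 9 + 3 = hour 12.
Every task is finished by hour 14, which is no later than the deadline of 15, so the schedule is feasible.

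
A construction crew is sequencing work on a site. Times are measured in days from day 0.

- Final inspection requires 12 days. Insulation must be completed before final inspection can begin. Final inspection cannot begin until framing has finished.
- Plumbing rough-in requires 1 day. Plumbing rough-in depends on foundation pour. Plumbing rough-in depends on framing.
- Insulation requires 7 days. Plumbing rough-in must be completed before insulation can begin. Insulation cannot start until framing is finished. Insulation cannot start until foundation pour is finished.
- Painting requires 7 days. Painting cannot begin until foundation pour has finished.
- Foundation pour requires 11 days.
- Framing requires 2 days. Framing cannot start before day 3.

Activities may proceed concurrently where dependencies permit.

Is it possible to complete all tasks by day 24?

No

Framing waits on its own release at day 3, so it starts at day 3 and finishes at 3 + 2 = day 5.
Foundation pour can start immediately at day 0; it finishes at day 11.
Painting cannot begin until foundation pour (finishes day 11). It runs from day 11 to 11 + 7 = day 18.
Plumbing rough-in needs all of foundation pour (finishes day 11); framing (finishes day 5). That puts its earliest start at day 11; it finishes at 11 + 1 = day 12.
For insulation: plumbing rough-in (finishes day 12); framing (finishes day 5); foundation pour (finishes day 11). Taking the maximum gives a start of day 12, and it finishes at 12 + 7 = day 19.
For final inspection: insulation (finishes day 19); framing (finishes day 5). Taking the maximum gives a start of day 19, and it finishes at 19 + 12 = day 31.
The earliest everything can be done is day 31, which is after the deadline of 24, so it is not possible.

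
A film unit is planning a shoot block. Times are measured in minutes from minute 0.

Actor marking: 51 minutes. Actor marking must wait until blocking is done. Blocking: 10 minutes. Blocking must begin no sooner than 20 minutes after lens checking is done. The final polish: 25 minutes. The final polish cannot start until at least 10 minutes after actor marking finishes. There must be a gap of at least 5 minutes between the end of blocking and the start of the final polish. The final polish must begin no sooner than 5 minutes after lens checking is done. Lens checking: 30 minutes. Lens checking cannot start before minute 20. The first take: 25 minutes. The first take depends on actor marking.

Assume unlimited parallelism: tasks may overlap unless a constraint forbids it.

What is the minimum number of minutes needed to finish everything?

Lens checking waits on its own release at minute 20, so it starts at minute 20 and finishes at 20 + 30 = minute 50.
Blocking cannot begin until lens checking (finishes minute 50, plus 20-minute gap → minute 70). It runs from minute 70 to 70 + 10 = minute 80.
Actor marking cannot begin until blocking (finishes minute 80). It runs from minute 80 to 80 + 51 = minute 131.
The first take waits on actor marking (finishes minute 131), so it starts at minute 131 and finishes at 131 + 25 = minute 156.
For the final polish: actor marking (finishes minute 131, plus 10-minute gap → minute 141); blocking (finishes minute 80, plus 5-minute gap → minute 85); lens checking (finishes minute 50, plus 5-minute gap → minute 55). Taking the maximum gives a start of minute 141, and it finishes at 141 + 25 = minute 166.
All tasks are finished once the last one completes. Finish times: Lens checking at 50, Blocking at 80, Actor marking at 131, The final polish at 166, The first take at 156. The latest is minute 166.

166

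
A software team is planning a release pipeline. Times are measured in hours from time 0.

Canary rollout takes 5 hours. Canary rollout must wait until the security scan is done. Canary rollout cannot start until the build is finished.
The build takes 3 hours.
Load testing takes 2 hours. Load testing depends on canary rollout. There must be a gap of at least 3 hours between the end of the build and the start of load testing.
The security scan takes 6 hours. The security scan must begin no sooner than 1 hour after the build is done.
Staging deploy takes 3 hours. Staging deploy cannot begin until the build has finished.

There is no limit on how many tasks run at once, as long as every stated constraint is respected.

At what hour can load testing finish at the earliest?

17

Nothing blocks the build, so it runs from hour 0 to hour 3.
After the build (finishes hour 3, plus 1-hour gap → hour 4), the security scan can start at hour 4 and finishes at hour 10.
Canary rollout cannot start until the security scan (finishes hour 10); the build (finishes hour 3). The controlling bound is hour 10, so canary rollout finishes at 10 + 5 = hour 15.
Load testing has to wait for canary rollout (finishes hour 15); the build (finishes hour 3, plus 3-hour gap → hour 6). The latest of these is hour 15, so load testing runs hour 15 to 15 + 2 = hour 17.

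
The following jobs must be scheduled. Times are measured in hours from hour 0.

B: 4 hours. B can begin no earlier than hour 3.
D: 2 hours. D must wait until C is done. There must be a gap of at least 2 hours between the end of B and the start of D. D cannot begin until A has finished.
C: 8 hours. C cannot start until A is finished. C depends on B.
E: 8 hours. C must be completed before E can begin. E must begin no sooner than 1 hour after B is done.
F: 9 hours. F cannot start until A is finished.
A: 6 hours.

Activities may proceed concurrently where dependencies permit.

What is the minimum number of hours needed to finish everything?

23

B cannot begin until its own release at hour 3. It runs from hour 3 to 3 + 4 = hour 7.
Nothing blocks A, so it runs from hour 0 to hour 6.
After A (finishes hour 6), F can start at hour 6 and finishes at hour 15.
C needs all of A (finishes hour 6); B (finishes hour 7). That puts its earliest start at hour 7; it finishes at 7 + 8 = hour 15.
E cannot start until C (finishes hour 15); B (finishes hour 7, plus 1-hour gap → hour 8). The controlling bound is hour 15, so E finishes at 15 + 8 = hour 23.
For D: C (finishes hour 15); B (finishes hour 7, plus 2-hour gap → hour 9); A (finishes hour 6). Taking the maximum gives a start of hour 15, and it finishes at 15 + 2 = hour 17.
All tasks are finished once the last one completes. Finish times: A at 6, B at 7, C at 15, D at 17, E at 23, F at 15. The latest is hour 23.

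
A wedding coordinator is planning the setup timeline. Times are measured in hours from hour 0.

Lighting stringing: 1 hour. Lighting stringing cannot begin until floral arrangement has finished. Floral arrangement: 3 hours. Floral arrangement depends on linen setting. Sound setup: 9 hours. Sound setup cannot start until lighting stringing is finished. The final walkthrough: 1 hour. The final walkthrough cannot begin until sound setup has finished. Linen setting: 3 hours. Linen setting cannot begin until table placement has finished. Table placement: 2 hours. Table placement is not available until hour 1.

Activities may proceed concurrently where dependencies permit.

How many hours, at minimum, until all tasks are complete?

Table placement waits on its own release at hour 1, so it starts at hour 1 and finishes at 1 + 2 = hour 3.
After table placement (finishes hour 3), linen setting can start at hour 3 and finishes at hour 6.
After linen setting (finishes hour 6), floral arrangement can start at hour 6 and finishes at hour 9.
Lighting stringing waits on floral arrangement (finishes hour 9), so it starts at hour 9 and finishes at 9 + 1 = hour 10.
After lighting stringing (finishes hour 10), sound setup can start at hour 10 and finishes at hour 19.
The final walkthrough cannot begin until sound setup (finishes hour 19). It runs from hour 19 to 19 + 1 = hour 20.
All tasks are finished once the last one completes. Finish times: Table placement at 3, Linen setting at 6, Floral arrangement at 9, Lighting stringing at 10, Sound setup at 19, The final walkthrough at 20. The latest is hour 20.

20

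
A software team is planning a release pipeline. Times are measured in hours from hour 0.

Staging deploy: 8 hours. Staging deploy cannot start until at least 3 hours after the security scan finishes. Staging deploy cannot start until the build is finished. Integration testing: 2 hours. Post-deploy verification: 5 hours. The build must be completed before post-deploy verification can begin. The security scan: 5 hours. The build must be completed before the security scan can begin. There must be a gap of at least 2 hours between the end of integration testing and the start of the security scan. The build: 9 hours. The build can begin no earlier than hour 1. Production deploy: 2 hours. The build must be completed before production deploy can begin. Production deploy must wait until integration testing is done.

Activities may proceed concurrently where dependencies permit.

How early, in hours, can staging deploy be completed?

Integration testing can start immediately at hour 0; it finishes at hour 2.
After its own release at hour 1, the build can start at hour 1 and finishes at hour 10.
The security scan cannot start until the build (finishes hour 10); integration testing (finishes hour 2, plus 2-hour gap → hour 4). The controlling bound is hour 10, so the security scan finishes at 10 + 5 = hour 15.
Staging deploy cannot start until the security scan (finishes hour 15, plus 3-hour gap → hour 18); the build (finishes hour 10). The controlling bound is hour 18, so staging deploy finishes at 18 + 8 = hour 26.

26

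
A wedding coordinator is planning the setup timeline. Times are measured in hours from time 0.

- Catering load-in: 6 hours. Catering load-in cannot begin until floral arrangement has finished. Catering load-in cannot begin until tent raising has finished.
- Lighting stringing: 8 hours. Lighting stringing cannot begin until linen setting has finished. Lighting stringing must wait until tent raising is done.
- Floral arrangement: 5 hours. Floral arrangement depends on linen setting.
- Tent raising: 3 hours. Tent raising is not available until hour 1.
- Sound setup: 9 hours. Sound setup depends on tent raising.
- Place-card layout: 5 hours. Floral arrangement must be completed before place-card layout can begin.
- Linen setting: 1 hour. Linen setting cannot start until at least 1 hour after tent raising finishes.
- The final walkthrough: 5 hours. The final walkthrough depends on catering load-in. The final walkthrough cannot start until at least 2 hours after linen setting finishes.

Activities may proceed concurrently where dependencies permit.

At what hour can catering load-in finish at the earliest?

17

Tent raising waits on its own release at hour 1, so it starts at hour 1 and finishes at 1 + 3 = hour 4.
After tent raising (finishes hour 4, plus 1-hour gap → hour 5), linen setting can start at hour 5 and finishes at hour 6.
After linen setting (finishes hour 6), floral arrangement can start at hour 6 and finishes at hour 11.
Catering load-in needs all of floral arrangement (finishes hour 11); tent raising (finishes hour 4). That puts its earliest start at hour 11; it finishes at 11 + 6 = hour 17.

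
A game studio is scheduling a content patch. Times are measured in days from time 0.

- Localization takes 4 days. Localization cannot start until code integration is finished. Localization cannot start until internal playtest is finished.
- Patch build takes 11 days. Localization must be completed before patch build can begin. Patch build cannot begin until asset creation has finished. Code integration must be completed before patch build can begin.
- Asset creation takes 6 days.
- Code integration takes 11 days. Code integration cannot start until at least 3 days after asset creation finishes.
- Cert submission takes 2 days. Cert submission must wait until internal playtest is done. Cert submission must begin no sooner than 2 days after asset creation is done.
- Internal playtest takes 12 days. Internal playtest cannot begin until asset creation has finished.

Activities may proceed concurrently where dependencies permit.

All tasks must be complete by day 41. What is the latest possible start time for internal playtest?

Nothing follows patch build; the deadline of day 41 is its only limit. It must start by 41 − 11 = day 30.
Since patch build (must start by day 30) depends on it, localization must finish by day 30. Backing off its 4-day duration gives a latest start of day 26.
Cert submission has no dependents, so it just needs to finish by day 41. Starting by 41 − 2 = day 39 achieves that.
Internal playtest feeds localization (must start by day 26); cert submission (must start by day 39). Taking the minimum, internal playtest must finish by day 26 and start by 26 − 12 = day 14.

14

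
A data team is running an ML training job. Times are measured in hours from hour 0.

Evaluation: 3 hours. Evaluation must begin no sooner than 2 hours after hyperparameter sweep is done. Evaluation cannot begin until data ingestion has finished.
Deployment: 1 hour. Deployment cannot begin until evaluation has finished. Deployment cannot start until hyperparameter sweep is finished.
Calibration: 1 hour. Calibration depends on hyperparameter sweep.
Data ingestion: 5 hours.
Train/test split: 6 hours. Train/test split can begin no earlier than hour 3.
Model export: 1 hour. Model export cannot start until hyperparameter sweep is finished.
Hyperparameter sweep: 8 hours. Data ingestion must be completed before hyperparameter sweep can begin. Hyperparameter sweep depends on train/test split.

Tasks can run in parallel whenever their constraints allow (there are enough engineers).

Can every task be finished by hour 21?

Train/test split waits on its own release at hour 3, so it starts at hour 3 and finishes at 3 + 6 = hour 9.
Nothing blocks data ingestion, so it runs from hour 0 to hour 5.
Hyperparameter sweep cannot start until data ingestion (finishes hour 5); train/test split (finishes hour 9). The controlling bound is hour 9, so hyperparameter sweep finishes at 9 + 8 = hour 17.
Model export waits on hyperparameter sweep (finishes hour 17), so it starts at hour 17 and finishes at 17 + 1 = hour 18.
Calibration waits on hyperparameter sweep (finishes hour 17), so it starts at hour 17 and finishes at 17 + 1 = hour 18.
Evaluation needs all of hyperparameter sweep (finishes hour 17, plus 2-hour gap → hour 19); data ingestion (finishes hour 5). That puts its earliest start at hour 19; it finishes at 19 + 3 = hour 22.
Deployment has to wait for evaluation (finishes hour 22); hyperparameter sweep (finishes hour 17). The latest of these is hour 22, so deployment runs hour 22 to 22 + 1 = hour 23.
The earliest everything can be done is hour 23, which is after the deadline of 21, so it is not possible.

No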